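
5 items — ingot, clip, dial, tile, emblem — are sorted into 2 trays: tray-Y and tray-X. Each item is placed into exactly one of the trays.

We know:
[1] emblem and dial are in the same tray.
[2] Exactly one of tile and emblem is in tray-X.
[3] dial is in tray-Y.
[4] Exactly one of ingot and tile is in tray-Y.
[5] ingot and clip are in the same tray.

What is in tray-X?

From (3): dial ∈ tray-Y.
(1): emblem matches dial: emblem ∈ tray-Y.
(2) (exactly one): tile ∈ tray-X.
(4) (exactly one): ingot ∈ tray-Y.
(5): clip matches ingot: clip ∈ tray-Y.

tray-X = {tile}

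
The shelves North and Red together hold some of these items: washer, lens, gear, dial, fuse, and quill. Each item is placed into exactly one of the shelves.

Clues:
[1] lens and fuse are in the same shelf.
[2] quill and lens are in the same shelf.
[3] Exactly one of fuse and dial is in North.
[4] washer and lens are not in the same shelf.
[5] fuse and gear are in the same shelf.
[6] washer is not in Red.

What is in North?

From (6): washer ∉ Red.
Only one shelf left: washer ∈ North.
(4): lens ∉ North.
Only one shelf left: lens ∈ Red.
(1): fuse matches lens: fuse ∉ North.
(1): fuse matches lens: fuse ∈ Red.
(2): quill matches lens: quill ∉ North.
(2): quill matches lens: quill ∈ Red.
(3) (exactly one): dial ∈ North.
(5): gear matches fuse: gear ∉ North.
(5): gear matches fuse: gear ∈ Red.

North = {dial, washer}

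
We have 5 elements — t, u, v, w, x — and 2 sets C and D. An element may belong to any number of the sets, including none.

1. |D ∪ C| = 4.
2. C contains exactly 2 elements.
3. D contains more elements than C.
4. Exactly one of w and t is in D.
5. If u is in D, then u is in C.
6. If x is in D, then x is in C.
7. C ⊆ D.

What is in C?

C = {u, x}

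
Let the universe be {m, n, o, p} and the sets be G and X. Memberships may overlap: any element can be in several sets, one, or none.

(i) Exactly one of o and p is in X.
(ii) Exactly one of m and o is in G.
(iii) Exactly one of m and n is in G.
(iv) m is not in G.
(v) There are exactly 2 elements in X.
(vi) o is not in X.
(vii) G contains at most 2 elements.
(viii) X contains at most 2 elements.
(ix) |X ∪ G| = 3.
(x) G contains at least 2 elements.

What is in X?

X = {n, p}

From (iv): m ∉ G.
From (vi): o ∉ X.
(i) (exactly one): p ∈ X.
(ii) (exactly one): o ∈ G.
(iii) (exactly one): n ∈ G.
(vii): G already has 2, so the rest are out.
Suppose m ∈ X: no assignment then satisfies all the clues, so m ∉ X.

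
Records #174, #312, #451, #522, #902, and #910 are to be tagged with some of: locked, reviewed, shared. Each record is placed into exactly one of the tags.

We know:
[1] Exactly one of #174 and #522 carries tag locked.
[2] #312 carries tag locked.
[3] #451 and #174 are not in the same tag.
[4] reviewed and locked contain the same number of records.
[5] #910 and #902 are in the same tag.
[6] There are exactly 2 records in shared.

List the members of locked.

From (2): #312 ∈ locked.
Suppose #174 ∉ locked: no assignment then satisfies all the clues, so #174 ∈ locked.

locked = {#174, #312}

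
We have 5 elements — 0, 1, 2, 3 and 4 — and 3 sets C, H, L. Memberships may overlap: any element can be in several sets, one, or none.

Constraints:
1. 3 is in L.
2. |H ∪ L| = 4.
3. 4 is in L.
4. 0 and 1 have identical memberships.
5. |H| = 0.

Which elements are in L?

From (1): 3 ∈ L.
From (3): 4 ∈ L.
(5): H already has 0, so the rest are out.
Suppose 0 ∉ L: no assignment then satisfies all the clues, so 0 ∈ L.

L = {0, 1, 3, 4}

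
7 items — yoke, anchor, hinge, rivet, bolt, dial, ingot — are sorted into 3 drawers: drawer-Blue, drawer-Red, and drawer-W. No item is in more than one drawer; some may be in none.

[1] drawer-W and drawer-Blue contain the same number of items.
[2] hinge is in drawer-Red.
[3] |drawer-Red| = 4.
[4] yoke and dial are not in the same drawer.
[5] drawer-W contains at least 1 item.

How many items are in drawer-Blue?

1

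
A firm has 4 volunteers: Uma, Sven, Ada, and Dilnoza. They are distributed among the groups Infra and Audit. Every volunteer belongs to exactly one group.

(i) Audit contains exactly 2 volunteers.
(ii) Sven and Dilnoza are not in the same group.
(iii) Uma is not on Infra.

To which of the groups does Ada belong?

Ada: Infra

From (iii): Uma ∉ Infra.
Only one group left: Uma ∈ Audit.
Suppose Ada ∉ Infra: no assignment then satisfies all the clues, so Ada ∈ Infra.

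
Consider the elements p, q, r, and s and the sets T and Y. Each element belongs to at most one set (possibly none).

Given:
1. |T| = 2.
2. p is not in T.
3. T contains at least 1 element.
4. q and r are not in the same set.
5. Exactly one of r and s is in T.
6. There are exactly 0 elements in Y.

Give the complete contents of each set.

T = {q, s}; Y = {}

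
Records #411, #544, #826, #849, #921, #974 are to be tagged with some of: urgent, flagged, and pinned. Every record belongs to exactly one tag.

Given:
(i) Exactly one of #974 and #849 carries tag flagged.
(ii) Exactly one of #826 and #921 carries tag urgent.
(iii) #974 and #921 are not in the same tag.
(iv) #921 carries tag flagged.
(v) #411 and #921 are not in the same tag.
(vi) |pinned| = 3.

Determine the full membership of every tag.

urgent = {#826}; flagged = {#849, #921}; pinned = {#411, #544, #974}

From (iv): #921 ∈ flagged.
(ii) (exactly one): #826 ∈ urgent.
(iii): #974 ∉ flagged.
(v): #411 ∉ flagged.
(i) (exactly one): #849 ∈ flagged.
(vi): only 3 candidates remain for pinned, so all are in.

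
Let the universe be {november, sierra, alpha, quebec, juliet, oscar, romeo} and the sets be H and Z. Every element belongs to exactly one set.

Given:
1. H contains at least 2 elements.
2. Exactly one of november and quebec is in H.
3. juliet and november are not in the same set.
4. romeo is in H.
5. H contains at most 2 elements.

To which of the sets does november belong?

november: H

From (4): romeo ∈ H.
Suppose november ∉ H: no assignment then satisfies all the clues, so november ∈ H.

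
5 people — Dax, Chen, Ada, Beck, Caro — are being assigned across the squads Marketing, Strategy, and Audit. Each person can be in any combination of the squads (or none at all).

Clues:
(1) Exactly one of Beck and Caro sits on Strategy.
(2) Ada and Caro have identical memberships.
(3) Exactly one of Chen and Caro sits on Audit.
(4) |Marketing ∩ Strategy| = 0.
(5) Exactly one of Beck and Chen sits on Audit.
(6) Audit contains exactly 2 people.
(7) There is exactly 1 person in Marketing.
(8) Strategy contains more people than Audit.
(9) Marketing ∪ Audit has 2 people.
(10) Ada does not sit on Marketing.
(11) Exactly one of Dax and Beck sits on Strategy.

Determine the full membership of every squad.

Marketing = {Chen}; Strategy = {Ada, Caro, Dax}; Audit = {Chen, Dax}

From (10): Ada ∉ Marketing.
(2): Caro matches Ada: Caro ∉ Marketing.
Suppose Dax ∈ Marketing: no assignment then satisfies all the clues, so Dax ∉ Marketing.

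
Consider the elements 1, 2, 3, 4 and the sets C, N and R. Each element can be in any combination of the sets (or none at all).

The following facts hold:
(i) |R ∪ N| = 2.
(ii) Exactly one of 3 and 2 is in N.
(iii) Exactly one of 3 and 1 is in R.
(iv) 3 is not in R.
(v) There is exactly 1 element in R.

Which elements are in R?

From (iv): 3 ∉ R.
(iii) (exactly one): 1 ∈ R.
(v): R already has 1, so the rest are out.

R = {1}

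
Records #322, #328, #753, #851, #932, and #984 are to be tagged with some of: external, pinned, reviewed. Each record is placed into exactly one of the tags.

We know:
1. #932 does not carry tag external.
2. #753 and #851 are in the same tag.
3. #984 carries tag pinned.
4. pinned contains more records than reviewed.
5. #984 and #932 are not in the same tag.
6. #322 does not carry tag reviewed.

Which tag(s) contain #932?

#932: reviewed

From (1): #932 ∉ external.
From (3): #984 ∈ pinned.
From (6): #322 ∉ reviewed.
(5): #932 ∉ pinned.
Only one tag left: #932 ∈ reviewed.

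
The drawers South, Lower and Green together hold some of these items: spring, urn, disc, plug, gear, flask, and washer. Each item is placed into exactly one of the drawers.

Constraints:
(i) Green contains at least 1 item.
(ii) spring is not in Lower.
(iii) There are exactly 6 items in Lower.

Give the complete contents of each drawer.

From (ii): spring ∉ Lower.
(iii): only 6 candidates remain for Lower, so all are in.
(i): only 1 candidates remain for Green, so all are in.

South = {}; Lower = {disc, flask, gear, plug, urn, washer}; Green = {spring}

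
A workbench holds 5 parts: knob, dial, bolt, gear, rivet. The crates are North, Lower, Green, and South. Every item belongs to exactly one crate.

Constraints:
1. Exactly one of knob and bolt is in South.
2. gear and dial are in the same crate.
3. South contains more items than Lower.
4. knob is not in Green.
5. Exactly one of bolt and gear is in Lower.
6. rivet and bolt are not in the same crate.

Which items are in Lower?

Lower = {bolt}

From (4): knob ∉ Green.
Suppose knob ∈ Lower: no assignment then satisfies all the clues, so knob ∉ Lower.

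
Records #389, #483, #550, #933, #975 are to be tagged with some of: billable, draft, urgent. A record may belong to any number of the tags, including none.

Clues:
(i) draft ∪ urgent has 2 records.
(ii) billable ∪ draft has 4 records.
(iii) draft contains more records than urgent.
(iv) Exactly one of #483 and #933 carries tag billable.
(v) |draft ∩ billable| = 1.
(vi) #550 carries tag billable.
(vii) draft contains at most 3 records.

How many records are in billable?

3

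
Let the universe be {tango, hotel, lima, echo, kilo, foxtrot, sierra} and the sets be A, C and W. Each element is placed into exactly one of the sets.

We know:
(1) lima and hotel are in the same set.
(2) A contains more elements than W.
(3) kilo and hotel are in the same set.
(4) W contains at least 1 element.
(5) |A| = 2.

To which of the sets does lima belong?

lima: C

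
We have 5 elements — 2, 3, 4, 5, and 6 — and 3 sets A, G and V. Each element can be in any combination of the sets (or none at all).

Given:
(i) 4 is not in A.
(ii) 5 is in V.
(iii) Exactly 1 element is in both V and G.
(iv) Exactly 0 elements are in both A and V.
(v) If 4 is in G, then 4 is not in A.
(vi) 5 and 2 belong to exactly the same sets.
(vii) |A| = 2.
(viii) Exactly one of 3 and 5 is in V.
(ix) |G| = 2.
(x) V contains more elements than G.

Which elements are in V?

From (i): 4 ∉ A.
From (ii): 5 ∈ V.
(vi): 2 matches 5: 2 ∈ V.
(viii) (exactly one): 3 ∉ V.
Suppose 4 ∉ V: no assignment then satisfies all the clues, so 4 ∈ V.

V = {2, 4, 5}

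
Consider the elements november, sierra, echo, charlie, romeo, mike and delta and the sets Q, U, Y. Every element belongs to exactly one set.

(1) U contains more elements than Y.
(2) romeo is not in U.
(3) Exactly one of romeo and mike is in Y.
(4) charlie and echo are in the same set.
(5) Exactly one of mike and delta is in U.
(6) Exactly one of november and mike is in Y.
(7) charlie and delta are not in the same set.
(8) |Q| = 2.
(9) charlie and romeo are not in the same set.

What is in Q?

Q = {delta, sierra}

From (2): romeo ∉ U.
Suppose november ∈ Q: no assignment then satisfies all the clues, so november ∉ Q.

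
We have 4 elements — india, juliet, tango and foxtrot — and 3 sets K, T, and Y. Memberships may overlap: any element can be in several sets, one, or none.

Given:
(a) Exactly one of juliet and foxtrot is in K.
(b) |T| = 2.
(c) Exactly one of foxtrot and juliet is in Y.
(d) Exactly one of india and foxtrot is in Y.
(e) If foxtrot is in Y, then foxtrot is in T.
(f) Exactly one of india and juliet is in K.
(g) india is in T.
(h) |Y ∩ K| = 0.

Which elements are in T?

T = {foxtrot, india}

From (g): india ∈ T.
Suppose juliet ∈ T: no assignment then satisfies all the clues, so juliet ∉ T.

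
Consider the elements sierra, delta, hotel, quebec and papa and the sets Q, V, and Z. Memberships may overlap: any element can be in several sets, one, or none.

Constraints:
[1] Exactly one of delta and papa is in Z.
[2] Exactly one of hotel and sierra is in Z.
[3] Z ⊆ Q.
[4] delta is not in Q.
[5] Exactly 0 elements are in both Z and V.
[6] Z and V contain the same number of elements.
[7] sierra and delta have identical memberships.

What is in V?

V = {delta, sierra}

From (4): delta ∉ Q.
(3) contrapositive: delta ∉ Z.
(7): sierra matches delta: sierra ∉ Q.
(7): sierra matches delta: sierra ∉ Z.
(1) (exactly one): papa ∈ Z.
(2) (exactly one): hotel ∈ Z.
(3) with hotel ∈ Z: hotel ∈ Q.
(3) with papa ∈ Z: papa ∈ Q.
Suppose sierra ∉ V: no assignment then satisfies all the clues, so sierra ∈ V.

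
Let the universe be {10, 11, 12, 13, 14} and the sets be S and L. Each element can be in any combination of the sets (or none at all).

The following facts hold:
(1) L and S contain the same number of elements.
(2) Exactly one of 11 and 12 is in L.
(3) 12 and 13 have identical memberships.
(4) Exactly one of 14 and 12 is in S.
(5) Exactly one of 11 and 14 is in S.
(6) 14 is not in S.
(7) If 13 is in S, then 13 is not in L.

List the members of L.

L = {10, 11, 14}

From (6): 14 ∉ S.
(4) (exactly one): 12 ∈ S.
(5) (exactly one): 11 ∈ S.
(3): 13 matches 12: 13 ∈ S.
(7): 13 ∉ L.
(3): 12 matches 13: 12 ∉ L.
(2) (exactly one): 11 ∈ L.
Suppose 10 ∉ L: no assignment then satisfies all the clues, so 10 ∈ L.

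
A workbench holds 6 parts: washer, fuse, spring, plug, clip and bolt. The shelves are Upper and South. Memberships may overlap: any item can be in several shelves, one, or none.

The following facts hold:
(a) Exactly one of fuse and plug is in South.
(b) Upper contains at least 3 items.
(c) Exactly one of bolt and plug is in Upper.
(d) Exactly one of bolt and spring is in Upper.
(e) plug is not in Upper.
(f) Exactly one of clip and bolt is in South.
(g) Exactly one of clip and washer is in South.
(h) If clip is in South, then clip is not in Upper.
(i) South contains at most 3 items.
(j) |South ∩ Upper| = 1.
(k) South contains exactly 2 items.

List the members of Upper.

Upper = {bolt, fuse, washer}

From (e): plug ∉ Upper.
(c) (exactly one): bolt ∈ Upper.
(d) (exactly one): spring ∉ Upper.
Suppose washer ∉ Upper: no assignment then satisfies all the clues, so washer ∈ Upper.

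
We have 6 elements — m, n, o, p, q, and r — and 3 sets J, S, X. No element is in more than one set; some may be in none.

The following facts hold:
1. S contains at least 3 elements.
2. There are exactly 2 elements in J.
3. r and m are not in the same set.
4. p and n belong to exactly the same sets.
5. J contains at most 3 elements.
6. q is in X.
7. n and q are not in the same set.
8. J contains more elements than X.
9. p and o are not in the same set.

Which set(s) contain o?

From (6): q ∈ X.
(7): n ∉ X.
(4): p matches n: p ∉ X.
Suppose o ∉ J: no assignment then satisfies all the clues, so o ∈ J.

o: J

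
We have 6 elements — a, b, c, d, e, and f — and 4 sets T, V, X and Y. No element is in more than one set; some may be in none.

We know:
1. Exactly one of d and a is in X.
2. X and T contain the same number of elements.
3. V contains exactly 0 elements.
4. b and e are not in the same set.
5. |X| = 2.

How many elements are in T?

2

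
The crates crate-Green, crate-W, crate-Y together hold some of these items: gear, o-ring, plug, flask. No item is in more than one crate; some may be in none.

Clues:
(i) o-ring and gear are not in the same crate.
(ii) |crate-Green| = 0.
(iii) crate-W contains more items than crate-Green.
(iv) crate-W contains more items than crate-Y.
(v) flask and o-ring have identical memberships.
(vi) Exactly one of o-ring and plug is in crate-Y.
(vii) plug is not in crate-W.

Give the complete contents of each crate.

crate-Green = {}; crate-W = {flask, o-ring}; crate-Y = {plug}

From (vii): plug ∉ crate-W.
(ii): crate-Green already has 0, so the rest are out.
Suppose gear ∈ crate-W: no assignment then satisfies all the clues, so gear ∉ crate-W.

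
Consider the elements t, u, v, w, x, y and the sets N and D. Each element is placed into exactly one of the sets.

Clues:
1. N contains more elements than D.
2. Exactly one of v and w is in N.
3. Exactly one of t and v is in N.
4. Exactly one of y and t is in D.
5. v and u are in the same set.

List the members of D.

D = {t, w}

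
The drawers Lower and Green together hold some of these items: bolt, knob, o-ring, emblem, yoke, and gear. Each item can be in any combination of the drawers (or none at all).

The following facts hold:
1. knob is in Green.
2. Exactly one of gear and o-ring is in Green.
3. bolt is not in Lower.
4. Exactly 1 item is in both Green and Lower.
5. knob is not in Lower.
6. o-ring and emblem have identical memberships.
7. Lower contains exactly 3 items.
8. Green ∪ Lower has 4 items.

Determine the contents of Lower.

Lower = {emblem, gear, o-ring}

From (1): knob ∈ Green.
From (3): bolt ∉ Lower.
From (5): knob ∉ Lower.
Suppose o-ring ∉ Lower: no assignment then satisfies all the clues, so o-ring ∈ Lower.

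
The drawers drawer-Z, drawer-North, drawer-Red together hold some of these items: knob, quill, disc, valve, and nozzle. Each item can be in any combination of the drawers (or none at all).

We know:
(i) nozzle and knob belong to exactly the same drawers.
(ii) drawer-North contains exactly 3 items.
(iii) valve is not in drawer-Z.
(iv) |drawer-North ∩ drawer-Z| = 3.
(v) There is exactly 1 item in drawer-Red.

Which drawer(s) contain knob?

knob: drawer-North, drawer-Z

From (iii): valve ∉ drawer-Z.
Suppose knob ∉ drawer-Z: no assignment then satisfies all the clues, so knob ∈ drawer-Z.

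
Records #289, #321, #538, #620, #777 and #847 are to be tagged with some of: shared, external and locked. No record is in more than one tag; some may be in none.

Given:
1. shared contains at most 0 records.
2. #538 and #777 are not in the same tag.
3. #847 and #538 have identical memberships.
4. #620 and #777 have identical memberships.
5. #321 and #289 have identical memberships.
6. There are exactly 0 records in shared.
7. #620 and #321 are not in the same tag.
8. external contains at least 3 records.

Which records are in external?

(1): shared already has 0, so the rest are out.
Suppose #289 ∉ external: no assignment then satisfies all the clues, so #289 ∈ external.

external = {#289, #321, #538, #847}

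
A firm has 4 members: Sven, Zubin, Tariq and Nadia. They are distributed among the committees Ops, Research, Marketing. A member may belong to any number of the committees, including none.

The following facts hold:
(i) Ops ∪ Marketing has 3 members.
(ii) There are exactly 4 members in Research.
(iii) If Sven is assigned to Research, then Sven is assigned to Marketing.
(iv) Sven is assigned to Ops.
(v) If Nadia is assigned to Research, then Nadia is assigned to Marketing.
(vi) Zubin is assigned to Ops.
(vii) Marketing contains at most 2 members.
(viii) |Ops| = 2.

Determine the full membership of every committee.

Ops = {Sven, Zubin}; Research = {Nadia, Sven, Tariq, Zubin}; Marketing = {Nadia, Sven}

From (iv): Sven ∈ Ops.
From (vi): Zubin ∈ Ops.
(ii): only 4 candidates remain for Research, so all are in.
(iii): Sven ∈ Marketing.
(v): Nadia ∈ Marketing.
(vii): Marketing already has 2, so the rest are out.
(viii): Ops already has 2, so the rest are out.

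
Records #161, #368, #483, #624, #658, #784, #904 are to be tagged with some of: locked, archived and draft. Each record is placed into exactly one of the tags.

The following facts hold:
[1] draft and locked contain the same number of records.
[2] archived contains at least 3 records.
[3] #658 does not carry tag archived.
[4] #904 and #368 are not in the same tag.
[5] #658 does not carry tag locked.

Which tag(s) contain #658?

From (3): #658 ∉ archived.
From (5): #658 ∉ locked.
Only one tag left: #658 ∈ draft.

#658: draft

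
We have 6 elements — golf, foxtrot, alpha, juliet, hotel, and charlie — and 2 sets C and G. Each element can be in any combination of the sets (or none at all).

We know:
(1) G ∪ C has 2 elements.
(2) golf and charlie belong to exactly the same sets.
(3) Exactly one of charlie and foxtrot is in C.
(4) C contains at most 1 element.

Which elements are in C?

C = {foxtrot}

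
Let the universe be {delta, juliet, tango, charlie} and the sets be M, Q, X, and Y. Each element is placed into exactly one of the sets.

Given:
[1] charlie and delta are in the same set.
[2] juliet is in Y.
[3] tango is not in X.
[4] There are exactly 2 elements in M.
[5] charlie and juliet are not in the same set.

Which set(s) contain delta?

From (2): juliet ∈ Y.
From (3): tango ∉ X.
(5): charlie ∉ Y.
(1): delta matches charlie: delta ∉ Y.
Suppose delta ∉ M: no assignment then satisfies all the clues, so delta ∈ M.

delta: M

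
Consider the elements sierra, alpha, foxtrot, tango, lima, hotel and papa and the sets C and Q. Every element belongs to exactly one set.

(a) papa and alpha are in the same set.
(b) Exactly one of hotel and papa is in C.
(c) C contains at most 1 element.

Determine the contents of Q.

Q = {alpha, foxtrot, lima, papa, sierra, tango}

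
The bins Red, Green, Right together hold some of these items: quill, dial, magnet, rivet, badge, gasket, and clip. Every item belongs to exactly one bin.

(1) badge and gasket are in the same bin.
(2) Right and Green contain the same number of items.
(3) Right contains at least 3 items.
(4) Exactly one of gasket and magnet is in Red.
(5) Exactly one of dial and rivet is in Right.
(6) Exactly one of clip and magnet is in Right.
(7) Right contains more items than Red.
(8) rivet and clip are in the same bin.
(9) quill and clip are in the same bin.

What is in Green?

Green = {badge, dial, gasket}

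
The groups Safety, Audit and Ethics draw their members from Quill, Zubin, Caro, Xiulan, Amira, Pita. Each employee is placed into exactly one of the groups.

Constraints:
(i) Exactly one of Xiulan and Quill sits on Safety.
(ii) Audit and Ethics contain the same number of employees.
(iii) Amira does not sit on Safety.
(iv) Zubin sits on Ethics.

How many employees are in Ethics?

2

From (iii): Amira ∉ Safety.
From (iv): Zubin ∈ Ethics.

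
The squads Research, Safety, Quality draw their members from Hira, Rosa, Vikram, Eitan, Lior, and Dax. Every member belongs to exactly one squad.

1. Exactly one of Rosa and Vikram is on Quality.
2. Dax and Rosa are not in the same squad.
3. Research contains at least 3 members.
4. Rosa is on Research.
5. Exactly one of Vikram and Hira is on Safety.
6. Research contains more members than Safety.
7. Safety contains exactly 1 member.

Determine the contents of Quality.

Quality = {Dax, Vikram}

From (4): Rosa ∈ Research.
(1) (exactly one): Vikram ∈ Quality.
(2): Dax ∉ Research.
(5) (exactly one): Hira ∈ Safety.
(7): Safety already has 1, so the rest are out.
Only one squad left: Dax ∈ Quality.
(3): only 3 candidates remain for Research, so all are in.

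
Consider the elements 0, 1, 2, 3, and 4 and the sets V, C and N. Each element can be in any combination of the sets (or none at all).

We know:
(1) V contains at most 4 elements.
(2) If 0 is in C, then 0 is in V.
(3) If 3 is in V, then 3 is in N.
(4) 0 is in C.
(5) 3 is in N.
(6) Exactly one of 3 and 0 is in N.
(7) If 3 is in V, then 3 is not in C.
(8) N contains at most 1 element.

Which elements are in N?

N = {3}

From (4): 0 ∈ C.
From (5): 3 ∈ N.
(2): 0 ∈ V.
(6) (exactly one): 0 ∉ N.
(8): N already has 1, so the rest are out.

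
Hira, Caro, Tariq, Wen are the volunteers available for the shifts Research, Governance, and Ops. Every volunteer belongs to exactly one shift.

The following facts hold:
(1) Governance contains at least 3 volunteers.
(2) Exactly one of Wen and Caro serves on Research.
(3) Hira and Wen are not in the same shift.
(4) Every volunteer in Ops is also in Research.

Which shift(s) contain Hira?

Hira: Governance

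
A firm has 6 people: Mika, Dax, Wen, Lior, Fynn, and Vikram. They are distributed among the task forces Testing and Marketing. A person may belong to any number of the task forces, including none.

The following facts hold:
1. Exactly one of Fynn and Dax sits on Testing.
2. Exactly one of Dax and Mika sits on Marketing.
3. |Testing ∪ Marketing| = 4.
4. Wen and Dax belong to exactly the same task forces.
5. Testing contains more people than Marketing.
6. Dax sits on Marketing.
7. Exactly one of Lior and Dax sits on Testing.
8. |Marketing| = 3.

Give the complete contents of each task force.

Testing = {Dax, Mika, Vikram, Wen}; Marketing = {Dax, Vikram, Wen}

From (6): Dax ∈ Marketing.
(2) (exactly one): Mika ∉ Marketing.
(4): Wen matches Dax: Wen ∈ Marketing.
Suppose Mika ∉ Testing: no assignment then satisfies all the clues, so Mika ∈ Testing.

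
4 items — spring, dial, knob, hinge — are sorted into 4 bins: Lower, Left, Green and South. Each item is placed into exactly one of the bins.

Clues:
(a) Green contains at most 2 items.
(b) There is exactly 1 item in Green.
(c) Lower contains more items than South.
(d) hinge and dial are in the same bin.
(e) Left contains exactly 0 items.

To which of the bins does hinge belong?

(e): Left already has 0, so the rest are out.
Suppose hinge ∉ Lower: no assignment then satisfies all the clues, so hinge ∈ Lower.

hinge: Lower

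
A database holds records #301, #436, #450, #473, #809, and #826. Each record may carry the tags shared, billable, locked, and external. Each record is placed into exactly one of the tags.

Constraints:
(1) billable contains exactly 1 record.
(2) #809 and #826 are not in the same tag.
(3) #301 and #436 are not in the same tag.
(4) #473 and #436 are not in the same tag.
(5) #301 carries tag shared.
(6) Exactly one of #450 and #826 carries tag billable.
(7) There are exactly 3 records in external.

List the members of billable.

billable = {#826}

From (5): #301 ∈ shared.
(3): #436 ∉ shared.
Suppose #436 ∈ billable: no assignment then satisfies all the clues, so #436 ∉ billable.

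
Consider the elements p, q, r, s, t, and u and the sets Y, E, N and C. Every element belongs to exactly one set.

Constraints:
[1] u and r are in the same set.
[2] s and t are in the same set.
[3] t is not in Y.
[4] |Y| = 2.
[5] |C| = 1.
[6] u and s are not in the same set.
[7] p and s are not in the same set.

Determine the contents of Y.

Y = {r, u}

From (3): t ∉ Y.
(2): s matches t: s ∉ Y.
Suppose p ∈ Y: no assignment then satisfies all the clues, so p ∉ Y.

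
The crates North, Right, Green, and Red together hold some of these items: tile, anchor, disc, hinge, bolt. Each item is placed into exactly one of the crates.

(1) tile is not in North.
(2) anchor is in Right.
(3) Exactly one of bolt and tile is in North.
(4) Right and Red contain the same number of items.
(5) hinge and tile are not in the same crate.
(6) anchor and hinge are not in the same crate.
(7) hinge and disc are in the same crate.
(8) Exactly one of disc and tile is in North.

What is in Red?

Red = {tile}

From (1): tile ∉ North.
From (2): anchor ∈ Right.
(3) (exactly one): bolt ∈ North.
(6): hinge ∉ Right.
(7): disc matches hinge: disc ∉ Right.
(8) (exactly one): disc ∈ North.
(7): hinge matches disc: hinge ∈ North.
Suppose tile ∉ Red: no assignment then satisfies all the clues, so tile ∈ Red.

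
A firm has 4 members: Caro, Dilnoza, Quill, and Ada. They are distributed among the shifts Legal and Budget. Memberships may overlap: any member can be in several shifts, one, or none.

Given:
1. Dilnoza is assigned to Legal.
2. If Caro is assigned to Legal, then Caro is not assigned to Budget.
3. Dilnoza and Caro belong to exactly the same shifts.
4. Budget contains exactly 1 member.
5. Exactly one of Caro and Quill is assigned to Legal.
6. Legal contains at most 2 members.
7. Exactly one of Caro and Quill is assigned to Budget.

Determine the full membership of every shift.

From (1): Dilnoza ∈ Legal.
(3): Caro matches Dilnoza: Caro ∈ Legal.
(5) (exactly one): Quill ∉ Legal.
(6): Legal already has 2, so the rest are out.
(2): Caro ∉ Budget.
(3): Dilnoza matches Caro: Dilnoza ∉ Budget.
(7) (exactly one): Quill ∈ Budget.
(4): Budget already has 1, so the rest are out.

Legal = {Caro, Dilnoza}; Budget = {Quill}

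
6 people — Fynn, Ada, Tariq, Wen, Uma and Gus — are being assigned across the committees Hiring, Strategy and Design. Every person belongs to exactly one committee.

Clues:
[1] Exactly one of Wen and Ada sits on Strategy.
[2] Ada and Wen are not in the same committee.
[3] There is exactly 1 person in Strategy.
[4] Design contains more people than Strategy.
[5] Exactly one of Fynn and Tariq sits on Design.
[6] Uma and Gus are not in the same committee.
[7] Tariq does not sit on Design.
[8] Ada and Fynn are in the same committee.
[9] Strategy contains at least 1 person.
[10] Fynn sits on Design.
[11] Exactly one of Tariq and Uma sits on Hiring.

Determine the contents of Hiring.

Hiring = {Gus, Tariq}

From (7): Tariq ∉ Design.
From (10): Fynn ∈ Design.
(8): Ada matches Fynn: Ada ∉ Hiring.
(8): Ada matches Fynn: Ada ∉ Strategy.
(8): Ada matches Fynn: Ada ∈ Design.
(1) (exactly one): Wen ∈ Strategy.
(3): Strategy already has 1, so the rest are out.
Only one committee left: Tariq ∈ Hiring.
(11) (exactly one): Uma ∉ Hiring.
Only one committee left: Uma ∈ Design.
(6): Gus ∉ Design.
Only one committee left: Gus ∈ Hiring.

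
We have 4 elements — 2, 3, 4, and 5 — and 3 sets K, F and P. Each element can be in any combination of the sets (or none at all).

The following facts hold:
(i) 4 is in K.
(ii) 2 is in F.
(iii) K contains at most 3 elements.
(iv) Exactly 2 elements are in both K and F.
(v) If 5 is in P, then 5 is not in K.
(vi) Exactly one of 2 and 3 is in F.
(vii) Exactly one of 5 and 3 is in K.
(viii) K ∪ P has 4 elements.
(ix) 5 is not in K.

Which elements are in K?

K = {2, 3, 4}

From (i): 4 ∈ K.
From (ii): 2 ∈ F.
From (ix): 5 ∉ K.
(vi) (exactly one): 3 ∉ F.
(vii) (exactly one): 3 ∈ K.
Suppose 2 ∉ K: no assignment then satisfies all the clues, so 2 ∈ K.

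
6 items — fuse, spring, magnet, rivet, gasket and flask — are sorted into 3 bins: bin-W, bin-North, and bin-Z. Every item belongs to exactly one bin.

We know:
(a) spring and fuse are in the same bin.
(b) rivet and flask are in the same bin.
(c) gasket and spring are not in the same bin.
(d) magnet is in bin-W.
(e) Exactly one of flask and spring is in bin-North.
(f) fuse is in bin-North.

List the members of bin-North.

bin-North = {fuse, spring}

From (d): magnet ∈ bin-W.
From (f): fuse ∈ bin-North.
(a): spring matches fuse: spring ∉ bin-W.
(a): spring matches fuse: spring ∈ bin-North.
(c): gasket ∉ bin-North.
(e) (exactly one): flask ∉ bin-North.
(b): rivet matches flask: rivet ∉ bin-North.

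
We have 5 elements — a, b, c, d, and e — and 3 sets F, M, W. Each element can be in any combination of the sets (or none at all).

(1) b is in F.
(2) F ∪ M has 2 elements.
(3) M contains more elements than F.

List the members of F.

F = {b}

From (1): b ∈ F.
Suppose a ∈ F: no assignment then satisfies all the clues, so a ∉ F.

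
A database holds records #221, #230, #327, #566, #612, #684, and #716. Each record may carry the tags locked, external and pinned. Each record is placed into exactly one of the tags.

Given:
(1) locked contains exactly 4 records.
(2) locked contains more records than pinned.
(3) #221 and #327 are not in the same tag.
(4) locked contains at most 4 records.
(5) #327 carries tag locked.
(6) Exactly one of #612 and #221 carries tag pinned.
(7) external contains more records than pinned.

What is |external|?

2

From (5): #327 ∈ locked.
(3): #221 ∉ locked.
Suppose #230 ∈ pinned: no assignment then satisfies all the clues, so #230 ∉ pinned.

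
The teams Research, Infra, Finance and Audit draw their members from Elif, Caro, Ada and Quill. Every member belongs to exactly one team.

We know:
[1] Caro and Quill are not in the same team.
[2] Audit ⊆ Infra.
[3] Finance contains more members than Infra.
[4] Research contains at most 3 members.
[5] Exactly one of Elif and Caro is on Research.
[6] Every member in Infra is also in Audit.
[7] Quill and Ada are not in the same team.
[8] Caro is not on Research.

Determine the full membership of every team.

Research = {Elif, Quill}; Infra = {}; Finance = {Ada, Caro}; Audit = {}

From (8): Caro ∉ Research.
(5) (exactly one): Elif ∈ Research.
Suppose Caro ∈ Infra: no assignment then satisfies all the clues, so Caro ∉ Infra.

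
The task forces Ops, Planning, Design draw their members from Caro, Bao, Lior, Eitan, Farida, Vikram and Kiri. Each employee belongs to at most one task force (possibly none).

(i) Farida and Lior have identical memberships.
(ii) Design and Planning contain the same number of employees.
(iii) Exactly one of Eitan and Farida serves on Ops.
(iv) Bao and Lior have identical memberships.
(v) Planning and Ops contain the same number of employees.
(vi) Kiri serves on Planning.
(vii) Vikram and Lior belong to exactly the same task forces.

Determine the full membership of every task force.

From (vi): Kiri ∈ Planning.
Suppose Caro ∈ Ops: no assignment then satisfies all the clues, so Caro ∉ Ops.

Ops = {Eitan}; Planning = {Kiri}; Design = {Caro}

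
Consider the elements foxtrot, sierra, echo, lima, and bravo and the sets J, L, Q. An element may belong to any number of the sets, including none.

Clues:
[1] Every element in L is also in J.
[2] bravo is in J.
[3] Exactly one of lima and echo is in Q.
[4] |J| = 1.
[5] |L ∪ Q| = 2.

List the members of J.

J = {bravo}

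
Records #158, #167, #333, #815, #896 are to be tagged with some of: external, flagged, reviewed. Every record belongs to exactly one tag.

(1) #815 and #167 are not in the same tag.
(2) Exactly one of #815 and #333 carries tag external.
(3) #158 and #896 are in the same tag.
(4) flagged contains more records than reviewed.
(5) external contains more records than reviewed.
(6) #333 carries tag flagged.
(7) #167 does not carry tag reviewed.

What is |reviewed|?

From (6): #333 ∈ flagged.
From (7): #167 ∉ reviewed.
(2) (exactly one): #815 ∈ external.
(1): #167 ∉ external.
Only one tag left: #167 ∈ flagged.
Suppose #158 ∈ reviewed: no assignment then satisfies all the clues, so #158 ∉ reviewed.

0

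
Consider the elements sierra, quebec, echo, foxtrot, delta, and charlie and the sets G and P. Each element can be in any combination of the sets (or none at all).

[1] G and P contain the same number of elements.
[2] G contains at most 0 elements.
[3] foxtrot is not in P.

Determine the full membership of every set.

G = {}; P = {}

From (3): foxtrot ∉ P.
(2): G already has 0, so the rest are out.
Suppose sierra ∈ P: no assignment then satisfies all the clues, so sierra ∉ P.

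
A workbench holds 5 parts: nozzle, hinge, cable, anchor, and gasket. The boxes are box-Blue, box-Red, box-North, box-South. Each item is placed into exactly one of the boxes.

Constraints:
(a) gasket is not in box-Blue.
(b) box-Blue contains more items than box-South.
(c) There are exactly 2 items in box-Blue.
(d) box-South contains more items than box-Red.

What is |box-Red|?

0

From (a): gasket ∉ box-Blue.
Suppose nozzle ∈ box-Red: no assignment then satisfies all the clues, so nozzle ∉ box-Red.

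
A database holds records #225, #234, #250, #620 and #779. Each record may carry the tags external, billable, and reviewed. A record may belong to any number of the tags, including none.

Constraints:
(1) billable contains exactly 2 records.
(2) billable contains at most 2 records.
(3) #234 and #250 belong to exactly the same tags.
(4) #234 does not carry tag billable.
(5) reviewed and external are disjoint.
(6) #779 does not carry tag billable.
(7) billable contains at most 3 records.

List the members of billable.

From (4): #234 ∉ billable.
From (6): #779 ∉ billable.
(3): #250 matches #234: #250 ∉ billable.
(1): only 2 candidates remain for billable, so all are in.

billable = {#225, #620}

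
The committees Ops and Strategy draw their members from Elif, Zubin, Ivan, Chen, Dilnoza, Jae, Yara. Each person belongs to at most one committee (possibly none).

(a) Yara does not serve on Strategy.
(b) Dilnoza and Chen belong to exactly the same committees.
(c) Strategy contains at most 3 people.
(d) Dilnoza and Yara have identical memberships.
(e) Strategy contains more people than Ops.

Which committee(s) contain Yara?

Yara: none

From (a): Yara ∉ Strategy.
(d): Dilnoza matches Yara: Dilnoza ∉ Strategy.
(b): Chen matches Dilnoza: Chen ∉ Strategy.
Suppose Yara ∈ Ops: no assignment then satisfies all the clues, so Yara ∉ Ops.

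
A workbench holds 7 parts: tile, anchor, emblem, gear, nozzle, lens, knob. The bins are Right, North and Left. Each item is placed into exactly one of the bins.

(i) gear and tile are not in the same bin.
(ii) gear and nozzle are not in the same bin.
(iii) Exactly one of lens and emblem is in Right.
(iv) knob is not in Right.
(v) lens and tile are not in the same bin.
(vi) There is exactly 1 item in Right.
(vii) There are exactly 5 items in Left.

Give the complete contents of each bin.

Right = {lens}; North = {gear}; Left = {anchor, emblem, knob, nozzle, tile}

From (iv): knob ∉ Right.
Suppose tile ∈ Right: no assignment then satisfies all the clues, so tile ∉ Right.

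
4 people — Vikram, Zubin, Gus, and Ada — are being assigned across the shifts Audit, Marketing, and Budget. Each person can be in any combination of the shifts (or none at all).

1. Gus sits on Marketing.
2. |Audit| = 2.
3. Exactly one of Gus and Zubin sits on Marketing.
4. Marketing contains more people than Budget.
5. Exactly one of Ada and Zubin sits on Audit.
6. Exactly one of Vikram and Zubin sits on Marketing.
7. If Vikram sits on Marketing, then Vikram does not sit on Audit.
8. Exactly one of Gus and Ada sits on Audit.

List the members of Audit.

Audit = {Gus, Zubin}

From (1): Gus ∈ Marketing.
(3) (exactly one): Zubin ∉ Marketing.
(6) (exactly one): Vikram ∈ Marketing.
(7): Vikram ∉ Audit.
Suppose Zubin ∉ Audit: no assignment then satisfies all the clues, so Zubin ∈ Audit.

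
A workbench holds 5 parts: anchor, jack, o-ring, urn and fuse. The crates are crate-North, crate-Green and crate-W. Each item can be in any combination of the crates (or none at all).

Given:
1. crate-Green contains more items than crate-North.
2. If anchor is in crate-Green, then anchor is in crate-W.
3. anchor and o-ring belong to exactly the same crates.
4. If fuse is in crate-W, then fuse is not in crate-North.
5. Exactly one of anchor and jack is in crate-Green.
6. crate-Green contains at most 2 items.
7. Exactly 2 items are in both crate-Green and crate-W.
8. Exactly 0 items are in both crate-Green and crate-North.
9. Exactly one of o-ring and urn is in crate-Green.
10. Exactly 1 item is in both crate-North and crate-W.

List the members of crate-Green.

crate-Green = {anchor, o-ring}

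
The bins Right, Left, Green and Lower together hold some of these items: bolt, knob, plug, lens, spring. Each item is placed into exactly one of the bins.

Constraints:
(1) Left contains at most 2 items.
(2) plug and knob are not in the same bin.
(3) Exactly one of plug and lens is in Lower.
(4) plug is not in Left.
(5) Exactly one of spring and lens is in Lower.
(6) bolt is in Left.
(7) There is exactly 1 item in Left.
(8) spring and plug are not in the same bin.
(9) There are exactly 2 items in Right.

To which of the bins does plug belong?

plug: Green

From (4): plug ∉ Left.
From (6): bolt ∈ Left.
(7): Left already has 1, so the rest are out.
Suppose plug ∈ Right: no assignment then satisfies all the clues, so plug ∉ Right.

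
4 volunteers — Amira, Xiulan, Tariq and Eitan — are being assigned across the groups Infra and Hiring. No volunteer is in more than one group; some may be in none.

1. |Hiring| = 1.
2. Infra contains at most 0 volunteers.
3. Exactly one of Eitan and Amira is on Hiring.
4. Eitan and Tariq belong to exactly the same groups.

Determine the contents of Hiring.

(2): Infra already has 0, so the rest are out.
Suppose Amira ∉ Hiring: no assignment then satisfies all the clues, so Amira ∈ Hiring.

Hiring = {Amira}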